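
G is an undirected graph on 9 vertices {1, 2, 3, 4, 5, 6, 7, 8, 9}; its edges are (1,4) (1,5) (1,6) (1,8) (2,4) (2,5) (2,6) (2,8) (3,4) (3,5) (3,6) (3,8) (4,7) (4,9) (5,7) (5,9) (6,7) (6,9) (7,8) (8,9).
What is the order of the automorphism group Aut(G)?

The vertices split by degree into {4, 5, 6, 8} (degree 5) and {1, 2, 3, 7, 9} (degree 4); every edge runs between the two parts, so G is the complete bipartite graph K_{4,5}. Automorphisms preserve the bipartition setwise (since the parts differ in size) and act as S_4 × S_5 within it; |Aut| = 2880.

2880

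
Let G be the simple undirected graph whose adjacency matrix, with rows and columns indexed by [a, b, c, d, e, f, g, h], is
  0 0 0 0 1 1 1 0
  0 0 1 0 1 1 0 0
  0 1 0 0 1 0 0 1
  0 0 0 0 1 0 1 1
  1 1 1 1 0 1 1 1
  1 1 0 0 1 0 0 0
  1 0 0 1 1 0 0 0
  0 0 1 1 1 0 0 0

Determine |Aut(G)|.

Vertex e is the unique vertex of degree 7; the remaining 7 vertices each have degree 3 and induce a cycle, so G is the wheel on 8 vertices with hub e. Every automorphism fixes the hub and acts on the rim 7-cycle, so Aut(G) ≅ Aut(C_7) = D_7 of order 14.

14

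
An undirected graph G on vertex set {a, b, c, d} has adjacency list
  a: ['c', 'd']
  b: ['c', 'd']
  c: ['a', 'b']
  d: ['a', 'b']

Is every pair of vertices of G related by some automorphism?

Yes

G is 2-regular and bipartite on 2^2 = 4 vertices with girth 4; it is the hypercube graph Q_2. The symmetry group of the 2-cube is the hyperoctahedral group B_2 = Z_2 ≀ S_2, of order 2^2·2! = 8. This group acts transitively on the 4 vertices.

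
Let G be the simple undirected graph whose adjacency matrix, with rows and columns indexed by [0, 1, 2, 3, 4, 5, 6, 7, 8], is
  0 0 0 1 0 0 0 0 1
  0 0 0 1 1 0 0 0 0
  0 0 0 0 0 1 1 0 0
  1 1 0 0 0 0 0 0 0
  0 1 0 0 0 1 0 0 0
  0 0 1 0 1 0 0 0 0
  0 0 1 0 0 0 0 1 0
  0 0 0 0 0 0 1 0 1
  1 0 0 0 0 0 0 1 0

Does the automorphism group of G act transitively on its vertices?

Yes

G is 2-regular and connected on 9 vertices, i.e. the cycle C_9. C_9 has 9 rotations and 9 reflections, so Aut(C_9) ≅ D_9 of order 18. This group acts transitively on the 9 vertices.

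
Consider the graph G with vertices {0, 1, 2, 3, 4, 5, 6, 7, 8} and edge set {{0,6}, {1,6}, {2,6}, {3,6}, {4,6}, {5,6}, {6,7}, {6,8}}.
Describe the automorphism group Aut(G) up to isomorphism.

Vertex 6 has degree 8 and every other vertex has degree 1, so G is the star K_{1,8} with centre 6. Any automorphism fixes the centre and permutes the 8 leaves freely, so Aut(G) ≅ S_8 of order 8! = 40320.

the symmetric group on 8 letters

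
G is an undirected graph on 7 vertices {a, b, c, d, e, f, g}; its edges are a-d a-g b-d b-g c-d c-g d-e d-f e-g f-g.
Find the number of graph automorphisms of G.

240

The vertices split by degree into {d, g} (degree 5) and {a, b, c, e, f} (degree 2); every edge runs between the two parts, so G is the complete bipartite graph K_{2,5}. Automorphisms preserve the bipartition setwise (since the parts differ in size) and act as S_5 × S_2 within it; |Aut| = 240.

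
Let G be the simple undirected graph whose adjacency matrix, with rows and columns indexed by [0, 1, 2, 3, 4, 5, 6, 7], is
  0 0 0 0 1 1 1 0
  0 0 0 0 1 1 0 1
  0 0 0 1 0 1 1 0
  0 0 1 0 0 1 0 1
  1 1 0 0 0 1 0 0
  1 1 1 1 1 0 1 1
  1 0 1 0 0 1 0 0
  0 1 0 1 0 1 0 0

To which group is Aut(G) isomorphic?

Vertex 5 is the unique vertex of degree 7; the remaining 7 vertices each have degree 3 and induce a cycle, so G is the wheel on 8 vertices with hub 5. Every automorphism fixes the hub and acts on the rim 7-cycle, so Aut(G) ≅ Aut(C_7) = D_7 of order 14.

the dihedral group of order 14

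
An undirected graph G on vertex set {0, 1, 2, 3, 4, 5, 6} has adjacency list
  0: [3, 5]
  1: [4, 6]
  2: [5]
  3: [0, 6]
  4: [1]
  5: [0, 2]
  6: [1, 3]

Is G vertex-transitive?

Automorphisms preserve degree, but G has vertices of degree 1 and vertices of degree 2; no automorphism maps one to the other, so G is not vertex-transitive.

No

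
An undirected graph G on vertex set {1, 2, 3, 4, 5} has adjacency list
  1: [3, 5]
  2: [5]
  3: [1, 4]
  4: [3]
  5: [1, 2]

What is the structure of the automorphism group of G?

The degree sequence is [2, 1, 2, 1, 2]; the two degree-1 vertices 2 and 4 are the ends of a path, so G = P_5. The only nontrivial automorphism of a path is the end-to-end reflection, so Aut(G) ≅ Z_2.

the cyclic group of order 2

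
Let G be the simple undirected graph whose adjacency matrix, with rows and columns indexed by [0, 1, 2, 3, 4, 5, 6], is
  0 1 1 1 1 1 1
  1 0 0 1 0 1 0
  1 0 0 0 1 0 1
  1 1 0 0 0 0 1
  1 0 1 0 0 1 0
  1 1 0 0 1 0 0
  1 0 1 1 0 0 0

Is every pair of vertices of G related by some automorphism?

Vertex 0 is the only vertex of degree 6, so every automorphism fixes it; G is not vertex-transitive.

No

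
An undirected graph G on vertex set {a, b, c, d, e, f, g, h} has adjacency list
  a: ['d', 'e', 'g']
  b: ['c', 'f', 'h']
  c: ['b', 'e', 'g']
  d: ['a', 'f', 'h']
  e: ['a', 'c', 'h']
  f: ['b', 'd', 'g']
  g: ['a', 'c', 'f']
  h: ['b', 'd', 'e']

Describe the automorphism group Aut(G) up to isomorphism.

G is 3-regular and bipartite on 2^3 = 8 vertices with girth 4; it is the hypercube graph Q_3. The symmetry group of the 3-cube is the hyperoctahedral group B_3 = Z_2 ≀ S_3, of order 2^3·3! = 48.

Z_2^3 ⋊ S_3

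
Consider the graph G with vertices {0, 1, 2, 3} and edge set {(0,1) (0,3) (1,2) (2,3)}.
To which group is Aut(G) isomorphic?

S_2 ≀ Z_2

G is 2-regular and bipartite with parts {1, 3} and {0, 2} (each part is independent and every cross-pair is an edge), so G = K_{2,2}. Aut(K_{2,2}) is the wreath product S_2 ≀ Z_2: permute within each part, then optionally swap the parts; |Aut| = 2·(2!)² = 8.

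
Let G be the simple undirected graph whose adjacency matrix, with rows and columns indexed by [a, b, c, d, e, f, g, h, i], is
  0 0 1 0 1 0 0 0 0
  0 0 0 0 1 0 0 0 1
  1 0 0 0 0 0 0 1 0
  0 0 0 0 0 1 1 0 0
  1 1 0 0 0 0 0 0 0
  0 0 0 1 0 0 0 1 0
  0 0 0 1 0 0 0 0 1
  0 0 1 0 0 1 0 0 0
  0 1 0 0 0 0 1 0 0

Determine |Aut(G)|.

G is 2-regular and connected on 9 vertices, i.e. the cycle C_9. C_9 has 9 rotations and 9 reflections, so Aut(C_9) ≅ D_9 of order 18.

18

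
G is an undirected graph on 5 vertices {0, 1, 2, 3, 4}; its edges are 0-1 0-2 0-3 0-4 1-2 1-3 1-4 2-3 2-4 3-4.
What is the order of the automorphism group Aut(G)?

120

All 5 vertices are pairwise adjacent: G = K_5. Every bijection on the vertex set is an automorphism of K_5; hence Aut(K_5) ≅ S_5, order 120.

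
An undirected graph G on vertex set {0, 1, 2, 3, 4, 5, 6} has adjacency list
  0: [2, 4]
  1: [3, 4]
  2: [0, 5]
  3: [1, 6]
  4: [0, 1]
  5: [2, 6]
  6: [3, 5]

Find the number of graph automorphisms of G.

G is 2-regular and connected on 7 vertices, i.e. the cycle C_7. C_7 has 7 rotations and 7 reflections, so Aut(C_7) ≅ D_7 of order 14.

14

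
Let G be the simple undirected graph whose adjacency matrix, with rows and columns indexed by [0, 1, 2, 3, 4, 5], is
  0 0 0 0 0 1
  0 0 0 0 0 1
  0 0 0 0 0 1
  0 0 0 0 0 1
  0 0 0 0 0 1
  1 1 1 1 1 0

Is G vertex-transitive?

Vertex 5 is the only vertex of degree 5, so every automorphism fixes it; G is not vertex-transitive.

No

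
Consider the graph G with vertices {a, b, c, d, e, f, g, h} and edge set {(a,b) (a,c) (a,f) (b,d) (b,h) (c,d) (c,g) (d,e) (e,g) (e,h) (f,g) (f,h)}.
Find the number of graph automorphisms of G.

48

G is 3-regular and bipartite on 2^3 = 8 vertices with girth 4; it is the hypercube graph Q_3. Aut(Q_3) consists of the signed permutations of the 3 coordinate axes: 3! permutations times 2^3 sign flips, so |Aut| = 2^3·3! = 48.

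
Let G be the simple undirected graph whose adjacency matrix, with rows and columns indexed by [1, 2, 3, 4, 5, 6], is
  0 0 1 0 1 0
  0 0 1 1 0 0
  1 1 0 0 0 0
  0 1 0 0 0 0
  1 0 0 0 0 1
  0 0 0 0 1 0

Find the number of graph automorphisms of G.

2

The degree sequence is [2, 2, 2, 1, 2, 1]; the two degree-1 vertices 4 and 6 are the ends of a path, so G = P_6. A path has exactly one nontrivial symmetry — reversal — giving Aut(G) of order 2.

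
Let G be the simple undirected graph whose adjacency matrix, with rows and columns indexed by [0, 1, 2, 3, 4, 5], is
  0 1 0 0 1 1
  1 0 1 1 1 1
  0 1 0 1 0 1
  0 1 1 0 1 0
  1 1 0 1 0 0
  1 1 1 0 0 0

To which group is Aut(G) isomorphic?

Vertex 1 is the unique vertex of degree 5; the remaining 5 vertices each have degree 3 and induce a cycle, so G is the wheel on 6 vertices with hub 1. Every automorphism fixes the hub and acts on the rim 5-cycle, so Aut(G) ≅ Aut(C_5) = D_5 of order 10.

the dihedral group of order 10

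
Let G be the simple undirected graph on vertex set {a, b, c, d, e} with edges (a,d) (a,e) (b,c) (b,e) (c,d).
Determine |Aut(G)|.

10

G is 2-regular and connected on 5 vertices, i.e. the cycle C_5. The automorphisms of the 5-cycle are exactly the symmetries of a regular 5-gon: the dihedral group D_5, |D_5| = 10.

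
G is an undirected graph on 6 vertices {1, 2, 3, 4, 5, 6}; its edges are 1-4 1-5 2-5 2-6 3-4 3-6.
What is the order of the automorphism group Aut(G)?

12

G is 2-regular and connected on 6 vertices, i.e. the cycle C_6. The automorphisms of the 6-cycle are exactly the symmetries of a regular 6-gon: the dihedral group D_6, |D_6| = 12.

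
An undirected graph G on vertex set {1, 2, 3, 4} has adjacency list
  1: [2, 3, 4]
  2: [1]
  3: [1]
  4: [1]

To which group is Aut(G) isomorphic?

Vertex 1 has degree 3 and every other vertex has degree 1, so G is the star K_{1,3} with centre 1. The 3 leaves are pairwise interchangeable while the centre is fixed, giving Aut(G) = S_3.

S_3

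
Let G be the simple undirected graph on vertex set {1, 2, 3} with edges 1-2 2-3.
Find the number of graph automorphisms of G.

2

The degree sequence is [1, 2, 1]; the two degree-1 vertices 1 and 3 are the ends of a path, so G = P_3. The only nontrivial automorphism of a path is the end-to-end reflection, so Aut(G) ≅ Z_2.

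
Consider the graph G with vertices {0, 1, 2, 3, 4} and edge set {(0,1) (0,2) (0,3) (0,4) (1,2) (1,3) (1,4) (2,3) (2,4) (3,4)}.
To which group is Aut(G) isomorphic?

Every vertex has degree 4, so G is the complete graph K_5. Every bijection on the vertex set is an automorphism of K_5; hence Aut(K_5) ≅ S_5, order 120.

S_5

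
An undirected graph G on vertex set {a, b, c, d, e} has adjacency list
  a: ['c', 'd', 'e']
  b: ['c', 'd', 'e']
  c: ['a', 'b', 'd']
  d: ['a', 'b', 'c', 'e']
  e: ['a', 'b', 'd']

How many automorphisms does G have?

Vertex d is the unique vertex of degree 4; the remaining 4 vertices each have degree 3 and induce a cycle, so G is the wheel on 5 vertices with hub d. Every automorphism fixes the hub and acts on the rim 4-cycle, so Aut(G) ≅ Aut(C_4) = D_4 of order 8.

8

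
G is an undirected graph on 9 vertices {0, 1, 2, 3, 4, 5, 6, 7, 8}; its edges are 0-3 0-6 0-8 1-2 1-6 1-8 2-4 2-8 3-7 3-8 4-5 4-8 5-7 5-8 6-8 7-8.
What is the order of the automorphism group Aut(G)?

Vertex 8 is the unique vertex of degree 8; the remaining 8 vertices each have degree 3 and induce a cycle, so G is the wheel on 9 vertices with hub 8. Every automorphism fixes the hub and acts on the rim 8-cycle, so Aut(G) ≅ Aut(C_8) = D_8 of order 16.

16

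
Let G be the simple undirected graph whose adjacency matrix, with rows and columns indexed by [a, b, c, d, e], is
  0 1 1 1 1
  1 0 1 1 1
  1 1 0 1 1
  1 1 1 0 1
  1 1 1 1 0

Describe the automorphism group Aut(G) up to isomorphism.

S_5

All 5 vertices are pairwise adjacent: G = K_5. Every bijection on the vertex set is an automorphism of K_5; hence Aut(K_5) ≅ S_5, order 120.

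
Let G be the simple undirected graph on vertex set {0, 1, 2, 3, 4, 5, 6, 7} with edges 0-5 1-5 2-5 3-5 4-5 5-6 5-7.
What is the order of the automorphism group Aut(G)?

Vertex 5 has degree 7 and every other vertex has degree 1, so G is the star K_{1,7} with centre 5. The 7 leaves are pairwise interchangeable while the centre is fixed, giving Aut(G) = S_7.

5040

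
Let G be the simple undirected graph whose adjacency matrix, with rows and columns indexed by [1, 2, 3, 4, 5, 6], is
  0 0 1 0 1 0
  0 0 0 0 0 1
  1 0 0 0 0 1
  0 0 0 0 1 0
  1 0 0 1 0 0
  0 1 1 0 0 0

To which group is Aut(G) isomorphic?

The degree sequence is [2, 1, 2, 1, 2, 2]; the two degree-1 vertices 2 and 4 are the ends of a path, so G = P_6. A path has exactly one nontrivial symmetry — reversal — giving Aut(G) of order 2.

C_2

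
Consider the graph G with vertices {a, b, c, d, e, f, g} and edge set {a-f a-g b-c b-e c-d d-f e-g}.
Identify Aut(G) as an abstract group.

G is 2-regular and connected on 7 vertices, i.e. the cycle C_7. The automorphisms of the 7-cycle are exactly the symmetries of a regular 7-gon: the dihedral group D_7, |D_7| = 14.

D_7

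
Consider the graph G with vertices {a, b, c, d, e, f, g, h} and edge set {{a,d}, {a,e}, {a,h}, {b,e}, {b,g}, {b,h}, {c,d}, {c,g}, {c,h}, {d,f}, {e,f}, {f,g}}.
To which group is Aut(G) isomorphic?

the hyperoctahedral group B_3

G is 3-regular and bipartite on 2^3 = 8 vertices with girth 4; it is the hypercube graph Q_3. The symmetry group of the 3-cube is the hyperoctahedral group B_3 = Z_2 ≀ S_3, of order 2^3·3! = 48.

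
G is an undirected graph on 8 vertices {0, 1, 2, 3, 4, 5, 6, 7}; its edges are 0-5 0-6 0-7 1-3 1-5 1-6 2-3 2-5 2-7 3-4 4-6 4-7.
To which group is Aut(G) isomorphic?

Z_2^3 ⋊ S_3

G is 3-regular and bipartite on 2^3 = 8 vertices with girth 4; it is the hypercube graph Q_3. The symmetry group of the 3-cube is the hyperoctahedral group B_3 = Z_2 ≀ S_3, of order 2^3·3! = 48.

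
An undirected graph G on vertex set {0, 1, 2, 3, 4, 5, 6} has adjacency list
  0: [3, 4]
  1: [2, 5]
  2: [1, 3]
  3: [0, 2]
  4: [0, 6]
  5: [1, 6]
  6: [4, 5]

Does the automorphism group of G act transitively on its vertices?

Yes

G is 2-regular and connected on 7 vertices, i.e. the cycle C_7. C_7 has 7 rotations and 7 reflections, so Aut(C_7) ≅ D_7 of order 14. This group acts transitively on the 7 vertices.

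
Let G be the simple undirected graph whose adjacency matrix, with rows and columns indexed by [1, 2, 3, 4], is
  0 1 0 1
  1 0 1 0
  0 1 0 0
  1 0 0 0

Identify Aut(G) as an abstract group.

The degree sequence is [2, 2, 1, 1]; the two degree-1 vertices 3 and 4 are the ends of a path, so G = P_4. A path has exactly one nontrivial symmetry — reversal — giving Aut(G) of order 2.

Z_2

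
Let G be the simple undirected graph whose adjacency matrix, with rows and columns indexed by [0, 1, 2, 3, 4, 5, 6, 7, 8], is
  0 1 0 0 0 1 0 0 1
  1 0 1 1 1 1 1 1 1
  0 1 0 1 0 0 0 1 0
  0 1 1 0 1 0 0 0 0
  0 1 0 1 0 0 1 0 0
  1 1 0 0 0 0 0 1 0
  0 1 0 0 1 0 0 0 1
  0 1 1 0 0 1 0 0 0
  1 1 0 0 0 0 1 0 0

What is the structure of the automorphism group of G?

the dihedral group of order 16

Vertex 1 is the unique vertex of degree 8; the remaining 8 vertices each have degree 3 and induce a cycle, so G is the wheel on 9 vertices with hub 1. Every automorphism fixes the hub and acts on the rim 8-cycle, so Aut(G) ≅ Aut(C_8) = D_8 of order 16.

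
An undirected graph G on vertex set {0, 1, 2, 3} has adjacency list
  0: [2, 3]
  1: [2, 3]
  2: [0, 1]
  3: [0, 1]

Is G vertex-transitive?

G is 2-regular and bipartite on 2^2 = 4 vertices with girth 4; it is the hypercube graph Q_2. Aut(Q_2) consists of the signed permutations of the 2 coordinate axes: 2! permutations times 2^2 sign flips, so |Aut| = 2^2·2! = 8. This group acts transitively on the 4 vertices.

Yes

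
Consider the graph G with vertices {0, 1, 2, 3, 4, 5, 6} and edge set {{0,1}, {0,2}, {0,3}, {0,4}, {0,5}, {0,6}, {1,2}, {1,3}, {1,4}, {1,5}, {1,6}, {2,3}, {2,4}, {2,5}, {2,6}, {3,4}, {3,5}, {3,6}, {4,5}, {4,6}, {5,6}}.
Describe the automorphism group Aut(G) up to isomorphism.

the symmetric group on 7 letters

Every vertex has degree 6, so G is the complete graph K_7. Any permutation of the 7 vertices preserves K_7, so Aut(K_7) = S_7 of order 7! = 5040.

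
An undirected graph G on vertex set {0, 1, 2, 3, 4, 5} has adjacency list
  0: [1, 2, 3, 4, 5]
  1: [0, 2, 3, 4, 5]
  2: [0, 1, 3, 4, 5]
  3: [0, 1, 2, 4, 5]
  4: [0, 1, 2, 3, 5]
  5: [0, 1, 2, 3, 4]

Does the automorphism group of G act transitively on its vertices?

Yes

All 6 vertices are pairwise adjacent: G = K_6. Every bijection on the vertex set is an automorphism of K_6; hence Aut(K_6) ≅ S_6, order 720. Under this action every vertex can be carried to every other, so G is vertex-transitive.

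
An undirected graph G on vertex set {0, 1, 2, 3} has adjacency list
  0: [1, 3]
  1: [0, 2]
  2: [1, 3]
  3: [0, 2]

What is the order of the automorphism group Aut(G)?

G is 2-regular and bipartite with parts {0, 2} and {1, 3} (each part is independent and every cross-pair is an edge), so G = K_{2,2}. Aut(K_{2,2}) is the wreath product S_2 ≀ Z_2: permute within each part, then optionally swap the parts; |Aut| = 2·(2!)² = 8.

8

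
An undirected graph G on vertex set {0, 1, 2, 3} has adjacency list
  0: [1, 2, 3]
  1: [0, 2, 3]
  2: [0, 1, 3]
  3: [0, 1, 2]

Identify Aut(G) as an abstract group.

Every vertex has degree 3, so G is the complete graph K_4. Every bijection on the vertex set is an automorphism of K_4; hence Aut(K_4) ≅ S_4, order 24.

the symmetric group on 4 letters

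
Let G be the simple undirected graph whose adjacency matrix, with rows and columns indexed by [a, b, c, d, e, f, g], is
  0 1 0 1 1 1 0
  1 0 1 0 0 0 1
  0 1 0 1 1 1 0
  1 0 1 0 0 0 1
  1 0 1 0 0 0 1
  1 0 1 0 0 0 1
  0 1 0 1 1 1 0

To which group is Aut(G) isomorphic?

S_4 × S_3

The vertices split by degree into {a, c, g} (degree 4) and {b, d, e, f} (degree 3); every edge runs between the two parts, so G is the complete bipartite graph K_{3,4}. The parts have unequal sizes, so no automorphism swaps them; each part is permuted independently, giving S_4 × S_3 of order 4!·3! = 144.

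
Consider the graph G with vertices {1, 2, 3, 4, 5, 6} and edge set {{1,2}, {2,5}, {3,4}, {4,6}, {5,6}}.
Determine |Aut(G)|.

The degree sequence is [1, 2, 1, 2, 2, 2]; the two degree-1 vertices 1 and 3 are the ends of a path, so G = P_6. A path has exactly one nontrivial symmetry — reversal — giving Aut(G) of order 2.

2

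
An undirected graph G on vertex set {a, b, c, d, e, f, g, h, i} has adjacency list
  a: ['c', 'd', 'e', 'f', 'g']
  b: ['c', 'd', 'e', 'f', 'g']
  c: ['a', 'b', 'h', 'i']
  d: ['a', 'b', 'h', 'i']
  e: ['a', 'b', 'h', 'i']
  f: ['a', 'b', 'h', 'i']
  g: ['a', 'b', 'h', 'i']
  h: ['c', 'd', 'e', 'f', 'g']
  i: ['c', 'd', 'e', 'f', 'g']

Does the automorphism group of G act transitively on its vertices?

No

Automorphisms preserve degree, but G has vertices of degree 4 and vertices of degree 5; no automorphism maps one to the other, so G is not vertex-transitive.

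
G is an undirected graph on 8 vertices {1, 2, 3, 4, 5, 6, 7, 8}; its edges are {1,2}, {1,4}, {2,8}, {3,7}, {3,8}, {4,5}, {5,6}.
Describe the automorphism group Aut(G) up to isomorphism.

C_2

The degree sequence is [2, 2, 2, 2, 2, 1, 1, 2]; the two degree-1 vertices 6 and 7 are the ends of a path, so G = P_8. The only nontrivial automorphism of a path is the end-to-end reflection, so Aut(G) ≅ Z_2.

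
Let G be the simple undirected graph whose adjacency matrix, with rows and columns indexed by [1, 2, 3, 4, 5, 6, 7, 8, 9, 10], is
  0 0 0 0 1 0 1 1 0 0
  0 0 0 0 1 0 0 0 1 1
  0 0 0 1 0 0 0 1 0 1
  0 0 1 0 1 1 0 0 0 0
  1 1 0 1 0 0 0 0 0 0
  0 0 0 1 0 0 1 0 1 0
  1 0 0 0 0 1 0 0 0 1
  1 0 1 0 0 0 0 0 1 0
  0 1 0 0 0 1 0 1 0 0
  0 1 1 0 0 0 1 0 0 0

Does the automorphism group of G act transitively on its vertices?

Yes

G is 3-regular on 10 vertices with no triangles and no 4-cycles (girth 5): this is the Petersen graph. It is a classical fact that the Petersen graph has automorphism group S_5 (order 120), arising from its description as the Kneser graph K(5,2). Under this action every vertex can be carried to every other, so G is vertex-transitive.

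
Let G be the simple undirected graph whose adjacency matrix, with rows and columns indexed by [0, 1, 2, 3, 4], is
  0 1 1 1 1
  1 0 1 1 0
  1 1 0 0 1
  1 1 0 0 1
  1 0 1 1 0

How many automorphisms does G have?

Vertex 0 is the unique vertex of degree 4; the remaining 4 vertices each have degree 3 and induce a cycle, so G is the wheel on 5 vertices with hub 0. With the hub fixed, the remaining symmetry is that of the rim cycle C_4, giving the dihedral group D_4.

8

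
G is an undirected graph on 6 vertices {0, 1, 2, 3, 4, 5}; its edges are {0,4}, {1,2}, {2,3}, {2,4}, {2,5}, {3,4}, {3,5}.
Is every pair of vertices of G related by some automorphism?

No

Vertex 2 is the only vertex of degree 4, so every automorphism fixes it; G is not vertex-transitive.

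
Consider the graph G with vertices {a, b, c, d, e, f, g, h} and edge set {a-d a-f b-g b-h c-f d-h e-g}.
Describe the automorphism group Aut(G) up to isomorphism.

The degree sequence is [2, 2, 1, 2, 1, 2, 2, 2]; the two degree-1 vertices c and e are the ends of a path, so G = P_8. A path has exactly one nontrivial symmetry — reversal — giving Aut(G) of order 2.

the cyclic group of order 2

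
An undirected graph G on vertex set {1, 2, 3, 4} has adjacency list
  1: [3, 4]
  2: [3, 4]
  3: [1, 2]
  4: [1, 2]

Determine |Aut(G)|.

8

Every vertex has degree 2 and the graph is connected, so G is the 4-cycle C_4. The automorphisms of the 4-cycle are exactly the symmetries of a regular 4-gon: the dihedral group D_4, |D_4| = 8.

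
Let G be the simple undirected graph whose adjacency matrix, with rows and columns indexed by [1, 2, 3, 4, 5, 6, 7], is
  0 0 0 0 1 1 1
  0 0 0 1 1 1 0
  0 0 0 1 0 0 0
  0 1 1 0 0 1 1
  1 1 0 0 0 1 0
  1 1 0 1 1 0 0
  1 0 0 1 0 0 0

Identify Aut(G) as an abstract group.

Degrees alone do not determine every vertex (e.g. 1 and 2 both have degree 3), but their neighbour-degree multisets differ: N(1) has degrees [2, 3, 4] while N(2) has degrees [3, 4, 4]. Repeating this refinement separates all vertices, so the only automorphism is the identity.

the trivial group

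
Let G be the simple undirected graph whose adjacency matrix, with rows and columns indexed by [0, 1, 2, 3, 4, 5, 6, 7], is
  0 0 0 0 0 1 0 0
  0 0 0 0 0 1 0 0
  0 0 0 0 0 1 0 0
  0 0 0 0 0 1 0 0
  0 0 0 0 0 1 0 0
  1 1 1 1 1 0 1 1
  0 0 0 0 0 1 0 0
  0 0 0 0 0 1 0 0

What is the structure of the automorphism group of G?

S_7

Vertex 5 has degree 7 and every other vertex has degree 1, so G is the star K_{1,7} with centre 5. The 7 leaves are pairwise interchangeable while the centre is fixed, giving Aut(G) = S_7.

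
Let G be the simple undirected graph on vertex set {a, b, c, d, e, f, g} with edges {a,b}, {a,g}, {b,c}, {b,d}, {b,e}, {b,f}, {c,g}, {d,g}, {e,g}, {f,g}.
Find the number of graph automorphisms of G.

240

The vertices split by degree into {b, g} (degree 5) and {a, c, d, e, f} (degree 2); every edge runs between the two parts, so G is the complete bipartite graph K_{2,5}. The parts have unequal sizes, so no automorphism swaps them; each part is permuted independently, giving S_2 × S_5 of order 2!·5! = 240.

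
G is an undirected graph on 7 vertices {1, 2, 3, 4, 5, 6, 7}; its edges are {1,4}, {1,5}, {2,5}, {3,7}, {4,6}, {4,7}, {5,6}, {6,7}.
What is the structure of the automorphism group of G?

the trivial group

The degree sequence is [2, 1, 1, 3, 3, 3, 3]. Checking the degree-preserving permutations of the vertex set shows that none except the identity preserves every edge, so Aut(G) is trivial.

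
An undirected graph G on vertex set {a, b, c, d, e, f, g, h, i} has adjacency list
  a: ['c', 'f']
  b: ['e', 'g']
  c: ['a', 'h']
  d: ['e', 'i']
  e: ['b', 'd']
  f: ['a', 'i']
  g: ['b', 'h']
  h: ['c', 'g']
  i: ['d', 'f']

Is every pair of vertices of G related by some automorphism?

G is 2-regular and connected on 9 vertices, i.e. the cycle C_9. The automorphisms of the 9-cycle are exactly the symmetries of a regular 9-gon: the dihedral group D_9, |D_9| = 18. This group acts transitively on the 9 vertices.

Yes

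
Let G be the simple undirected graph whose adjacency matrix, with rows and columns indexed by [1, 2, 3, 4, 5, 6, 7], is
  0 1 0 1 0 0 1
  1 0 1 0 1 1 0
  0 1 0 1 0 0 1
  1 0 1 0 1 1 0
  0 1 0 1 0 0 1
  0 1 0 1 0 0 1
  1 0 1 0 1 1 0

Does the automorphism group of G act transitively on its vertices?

Automorphisms preserve degree, but G has vertices of degree 3 and vertices of degree 4; no automorphism maps one to the other, so G is not vertex-transitive.

No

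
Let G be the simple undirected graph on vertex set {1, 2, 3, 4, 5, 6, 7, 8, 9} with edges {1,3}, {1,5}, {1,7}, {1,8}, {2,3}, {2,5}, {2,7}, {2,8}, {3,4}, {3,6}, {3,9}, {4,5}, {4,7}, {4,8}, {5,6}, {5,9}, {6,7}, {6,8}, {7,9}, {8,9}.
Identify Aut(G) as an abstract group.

S_4 × S_5

The vertices split by degree into {3, 5, 7, 8} (degree 5) and {1, 2, 4, 6, 9} (degree 4); every edge runs between the two parts, so G is the complete bipartite graph K_{4,5}. Automorphisms preserve the bipartition setwise (since the parts differ in size) and act as S_4 × S_5 within it; |Aut| = 2880.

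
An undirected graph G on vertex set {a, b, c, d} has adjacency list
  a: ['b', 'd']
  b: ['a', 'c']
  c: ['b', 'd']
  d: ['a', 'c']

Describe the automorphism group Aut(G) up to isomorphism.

the dihedral group of order 8

G is 2-regular and connected on 4 vertices, i.e. the cycle C_4. C_4 has 4 rotations and 4 reflections, so Aut(C_4) ≅ D_4 of order 8.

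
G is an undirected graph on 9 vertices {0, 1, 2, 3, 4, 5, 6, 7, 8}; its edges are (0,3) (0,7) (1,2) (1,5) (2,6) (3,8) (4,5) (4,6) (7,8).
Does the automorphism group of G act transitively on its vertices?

G has two connected components, {1, 2, 4, 5, 6} and {0, 3, 7, 8}; each is 2-regular, so G = C_5 ⊔ C_4. The orbit of 0 under Aut(G) is {0, 3, 7, 8}, which does not contain 1, so G is not vertex-transitive.

No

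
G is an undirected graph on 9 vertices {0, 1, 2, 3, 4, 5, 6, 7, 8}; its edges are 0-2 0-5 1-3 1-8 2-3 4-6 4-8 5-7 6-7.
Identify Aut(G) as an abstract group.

the dihedral group of order 18

Every vertex has degree 2 and the graph is connected, so G is the 9-cycle C_9. C_9 has 9 rotations and 9 reflections, so Aut(C_9) ≅ D_9 of order 18.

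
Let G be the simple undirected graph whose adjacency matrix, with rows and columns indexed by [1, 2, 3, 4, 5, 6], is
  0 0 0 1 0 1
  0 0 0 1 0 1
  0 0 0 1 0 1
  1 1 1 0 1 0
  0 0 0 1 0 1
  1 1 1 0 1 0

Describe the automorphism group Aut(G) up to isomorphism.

The vertices split by degree into {4, 6} (degree 4) and {1, 2, 3, 5} (degree 2); every edge runs between the two parts, so G is the complete bipartite graph K_{2,4}. The parts have unequal sizes, so no automorphism swaps them; each part is permuted independently, giving S_4 × S_2 of order 4!·2! = 48.

S_4 × S_2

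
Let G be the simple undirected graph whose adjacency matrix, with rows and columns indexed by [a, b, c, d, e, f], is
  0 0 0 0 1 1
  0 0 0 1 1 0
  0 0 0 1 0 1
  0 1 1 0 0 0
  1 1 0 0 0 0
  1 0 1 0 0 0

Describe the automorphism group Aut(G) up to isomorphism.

G is 2-regular and connected on 6 vertices, i.e. the cycle C_6. The automorphisms of the 6-cycle are exactly the symmetries of a regular 6-gon: the dihedral group D_6, |D_6| = 12.

the dihedral group of order 12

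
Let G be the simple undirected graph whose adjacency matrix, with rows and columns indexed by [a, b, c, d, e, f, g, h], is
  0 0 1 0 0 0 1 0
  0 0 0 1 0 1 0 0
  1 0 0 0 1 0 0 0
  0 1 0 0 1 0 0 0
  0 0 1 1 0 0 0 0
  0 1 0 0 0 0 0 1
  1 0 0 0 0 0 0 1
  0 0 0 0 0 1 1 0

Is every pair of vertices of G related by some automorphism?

Yes

G is 2-regular and connected on 8 vertices, i.e. the cycle C_8. The automorphisms of the 8-cycle are exactly the symmetries of a regular 8-gon: the dihedral group D_8, |D_8| = 16. This group acts transitively on the 8 vertices.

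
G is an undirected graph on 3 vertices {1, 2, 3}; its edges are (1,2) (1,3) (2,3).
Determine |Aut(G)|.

6

All 3 vertices are pairwise adjacent: G = K_3. Every bijection on the vertex set is an automorphism of K_3; hence Aut(K_3) ≅ S_3, order 6.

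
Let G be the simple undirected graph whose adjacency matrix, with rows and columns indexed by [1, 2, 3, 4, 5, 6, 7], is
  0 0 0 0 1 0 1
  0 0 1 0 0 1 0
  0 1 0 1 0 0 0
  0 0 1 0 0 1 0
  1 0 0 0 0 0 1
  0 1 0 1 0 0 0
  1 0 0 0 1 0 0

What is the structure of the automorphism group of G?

G has two connected components, {2, 3, 4, 6} and {1, 5, 7}; each is 2-regular, so G = C_4 ⊔ C_3. No automorphism exchanges components of different sizes, hence Aut(G) is the direct product D_3 × D_4, order 48.

D_3 × D_4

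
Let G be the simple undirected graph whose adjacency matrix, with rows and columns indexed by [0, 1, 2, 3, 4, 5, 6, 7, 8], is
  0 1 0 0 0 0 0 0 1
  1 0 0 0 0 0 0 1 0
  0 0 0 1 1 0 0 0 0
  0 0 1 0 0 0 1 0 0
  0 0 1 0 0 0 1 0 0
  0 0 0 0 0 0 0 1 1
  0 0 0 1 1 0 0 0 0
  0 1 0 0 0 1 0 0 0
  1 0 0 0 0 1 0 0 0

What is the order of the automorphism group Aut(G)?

80

G has two connected components, {0, 1, 5, 7, 8} and {2, 3, 4, 6}; each is 2-regular, so G = C_5 ⊔ C_4. No automorphism exchanges components of different sizes, hence Aut(G) is the direct product D_4 × D_5, order 80.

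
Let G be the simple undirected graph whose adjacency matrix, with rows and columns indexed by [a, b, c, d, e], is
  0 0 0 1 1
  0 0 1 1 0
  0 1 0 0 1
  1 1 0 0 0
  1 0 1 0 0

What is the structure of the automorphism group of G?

G is 2-regular and connected on 5 vertices, i.e. the cycle C_5. C_5 has 5 rotations and 5 reflections, so Aut(C_5) ≅ D_5 of order 10.

D_5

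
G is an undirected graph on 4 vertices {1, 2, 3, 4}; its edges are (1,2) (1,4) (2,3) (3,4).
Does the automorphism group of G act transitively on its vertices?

Yes

Every vertex has degree 2 and the graph is connected, so G is the 4-cycle C_4. The automorphisms of the 4-cycle are exactly the symmetries of a regular 4-gon: the dihedral group D_4, |D_4| = 8. This group acts transitively on the 4 vertices.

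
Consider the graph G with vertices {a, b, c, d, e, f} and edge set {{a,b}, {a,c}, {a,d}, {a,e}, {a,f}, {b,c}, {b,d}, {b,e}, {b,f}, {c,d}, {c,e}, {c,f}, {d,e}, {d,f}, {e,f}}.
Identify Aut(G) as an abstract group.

the symmetric group on 6 letters

All 6 vertices are pairwise adjacent: G = K_6. Any permutation of the 6 vertices preserves K_6, so Aut(K_6) = S_6 of order 6! = 720.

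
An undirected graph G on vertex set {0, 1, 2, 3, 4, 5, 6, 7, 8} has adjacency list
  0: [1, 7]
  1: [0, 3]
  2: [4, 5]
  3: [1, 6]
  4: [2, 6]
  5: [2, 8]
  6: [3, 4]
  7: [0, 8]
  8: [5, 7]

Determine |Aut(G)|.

G is 2-regular and connected on 9 vertices, i.e. the cycle C_9. C_9 has 9 rotations and 9 reflections, so Aut(C_9) ≅ D_9 of order 18.

18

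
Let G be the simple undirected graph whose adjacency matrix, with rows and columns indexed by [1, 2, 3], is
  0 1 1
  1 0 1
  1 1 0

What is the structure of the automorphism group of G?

the symmetric group on 3 letters

Every vertex has degree 2, so G is the complete graph K_3. Every bijection on the vertex set is an automorphism of K_3; hence Aut(K_3) ≅ S_3, order 6.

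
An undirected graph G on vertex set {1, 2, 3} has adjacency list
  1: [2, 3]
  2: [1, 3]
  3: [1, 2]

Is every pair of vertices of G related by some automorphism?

Yes

All 3 vertices are pairwise adjacent: G = K_3. Every bijection on the vertex set is an automorphism of K_3; hence Aut(K_3) ≅ S_3, order 6. This group acts transitively on the 3 vertices.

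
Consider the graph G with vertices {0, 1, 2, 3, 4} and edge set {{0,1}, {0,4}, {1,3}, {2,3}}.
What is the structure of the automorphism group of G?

The degree sequence is [2, 2, 1, 2, 1]; the two degree-1 vertices 2 and 4 are the ends of a path, so G = P_5. A path has exactly one nontrivial symmetry — reversal — giving Aut(G) of order 2.

the cyclic group of order 2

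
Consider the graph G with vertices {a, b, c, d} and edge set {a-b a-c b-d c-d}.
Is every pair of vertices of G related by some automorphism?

G is 2-regular and connected on 4 vertices, i.e. the cycle C_4. The automorphisms of the 4-cycle are exactly the symmetries of a regular 4-gon: the dihedral group D_4, |D_4| = 8. This group acts transitively on the 4 vertices.

Yes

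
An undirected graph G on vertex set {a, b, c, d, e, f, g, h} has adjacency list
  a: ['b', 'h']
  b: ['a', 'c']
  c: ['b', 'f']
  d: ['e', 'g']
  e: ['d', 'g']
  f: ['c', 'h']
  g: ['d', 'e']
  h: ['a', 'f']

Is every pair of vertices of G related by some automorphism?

G has two connected components, {a, b, c, f, h} and {d, e, g}; each is 2-regular, so G = C_5 ⊔ C_3. The orbit of a under Aut(G) is {a, b, c, f, h}, which does not contain d, so G is not vertex-transitive.

No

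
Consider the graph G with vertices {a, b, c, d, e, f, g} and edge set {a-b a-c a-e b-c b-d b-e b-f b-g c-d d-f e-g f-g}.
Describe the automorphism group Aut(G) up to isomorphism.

the dihedral group of order 12

Vertex b is the unique vertex of degree 6; the remaining 6 vertices each have degree 3 and induce a cycle, so G is the wheel on 7 vertices with hub b. With the hub fixed, the remaining symmetry is that of the rim cycle C_6, giving the dihedral group D_6.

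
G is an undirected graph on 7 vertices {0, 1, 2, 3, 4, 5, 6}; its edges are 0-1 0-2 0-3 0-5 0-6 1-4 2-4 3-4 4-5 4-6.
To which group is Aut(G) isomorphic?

The vertices split by degree into {0, 4} (degree 5) and {1, 2, 3, 5, 6} (degree 2); every edge runs between the two parts, so G is the complete bipartite graph K_{2,5}. Automorphisms preserve the bipartition setwise (since the parts differ in size) and act as S_5 × S_2 within it; |Aut| = 240.

S_5 × S_2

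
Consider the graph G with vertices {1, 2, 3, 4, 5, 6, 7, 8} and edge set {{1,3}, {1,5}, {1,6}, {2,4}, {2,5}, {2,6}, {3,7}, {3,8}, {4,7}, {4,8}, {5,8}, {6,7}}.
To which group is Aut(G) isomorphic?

G is 3-regular and bipartite on 2^3 = 8 vertices with girth 4; it is the hypercube graph Q_3. Aut(Q_3) consists of the signed permutations of the 3 coordinate axes: 3! permutations times 2^3 sign flips, so |Aut| = 2^3·3! = 48.

the hyperoctahedral group B_3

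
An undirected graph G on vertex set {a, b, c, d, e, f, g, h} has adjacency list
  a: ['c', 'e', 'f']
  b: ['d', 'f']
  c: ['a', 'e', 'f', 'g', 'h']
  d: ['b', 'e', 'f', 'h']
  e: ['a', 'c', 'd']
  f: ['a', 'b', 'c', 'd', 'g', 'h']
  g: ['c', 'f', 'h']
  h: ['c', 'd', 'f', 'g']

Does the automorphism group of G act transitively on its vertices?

No

Vertex b is the only vertex of degree 2, so every automorphism fixes it; G is not vertex-transitive.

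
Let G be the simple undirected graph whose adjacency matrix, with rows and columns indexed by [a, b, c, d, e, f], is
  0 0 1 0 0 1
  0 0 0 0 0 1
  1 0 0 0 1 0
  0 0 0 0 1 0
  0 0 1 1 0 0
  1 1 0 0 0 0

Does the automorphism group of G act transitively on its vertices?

Automorphisms preserve degree, but G has vertices of degree 1 and vertices of degree 2; no automorphism maps one to the other, so G is not vertex-transitive.

No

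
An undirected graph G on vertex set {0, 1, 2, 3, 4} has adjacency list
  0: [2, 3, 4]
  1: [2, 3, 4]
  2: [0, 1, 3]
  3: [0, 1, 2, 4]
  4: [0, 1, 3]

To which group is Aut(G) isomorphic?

the dihedral group of order 8

Vertex 3 is the unique vertex of degree 4; the remaining 4 vertices each have degree 3 and induce a cycle, so G is the wheel on 5 vertices with hub 3. Every automorphism fixes the hub and acts on the rim 4-cycle, so Aut(G) ≅ Aut(C_4) = D_4 of order 8.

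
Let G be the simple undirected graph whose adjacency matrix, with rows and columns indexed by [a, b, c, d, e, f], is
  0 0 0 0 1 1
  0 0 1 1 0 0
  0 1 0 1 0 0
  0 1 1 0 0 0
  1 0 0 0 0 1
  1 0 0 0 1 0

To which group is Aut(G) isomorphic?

(D_3 × D_3) ⋊ Z_2

G has two connected components, {a, e, f} and {b, c, d}; each is 2-regular, so G = C_3 ⊔ C_3. Aut of a disjoint union of two copies of C_3 is the wreath product D_3 ≀ Z_2, of order 2·6² = 72.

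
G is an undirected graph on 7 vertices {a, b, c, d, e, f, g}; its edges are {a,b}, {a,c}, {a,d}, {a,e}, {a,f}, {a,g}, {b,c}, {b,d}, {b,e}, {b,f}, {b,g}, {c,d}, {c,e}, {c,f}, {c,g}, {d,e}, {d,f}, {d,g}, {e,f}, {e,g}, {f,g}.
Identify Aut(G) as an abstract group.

Every vertex has degree 6, so G is the complete graph K_7. Any permutation of the 7 vertices preserves K_7, so Aut(K_7) = S_7 of order 7! = 5040.

the symmetric group on 7 letters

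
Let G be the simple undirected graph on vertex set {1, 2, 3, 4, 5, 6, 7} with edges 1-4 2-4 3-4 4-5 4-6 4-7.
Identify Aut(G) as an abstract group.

Vertex 4 has degree 6 and every other vertex has degree 1, so G is the star K_{1,6} with centre 4. The 6 leaves are pairwise interchangeable while the centre is fixed, giving Aut(G) = S_6.

S_6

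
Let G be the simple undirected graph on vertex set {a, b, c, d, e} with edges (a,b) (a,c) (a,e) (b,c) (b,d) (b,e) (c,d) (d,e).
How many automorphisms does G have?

Vertex b is the unique vertex of degree 4; the remaining 4 vertices each have degree 3 and induce a cycle, so G is the wheel on 5 vertices with hub b. Every automorphism fixes the hub and acts on the rim 4-cycle, so Aut(G) ≅ Aut(C_4) = D_4 of order 8.

8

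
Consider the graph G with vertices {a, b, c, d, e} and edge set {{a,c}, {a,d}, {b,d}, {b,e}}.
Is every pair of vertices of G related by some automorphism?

Automorphisms preserve degree, but G has vertices of degree 1 and vertices of degree 2; no automorphism maps one to the other, so G is not vertex-transitive.

No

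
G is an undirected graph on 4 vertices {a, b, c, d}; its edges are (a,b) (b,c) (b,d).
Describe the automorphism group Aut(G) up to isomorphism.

the symmetric group on 3 letters

Vertex b has degree 3 and every other vertex has degree 1, so G is the star K_{1,3} with centre b. The 3 leaves are pairwise interchangeable while the centre is fixed, giving Aut(G) = S_3.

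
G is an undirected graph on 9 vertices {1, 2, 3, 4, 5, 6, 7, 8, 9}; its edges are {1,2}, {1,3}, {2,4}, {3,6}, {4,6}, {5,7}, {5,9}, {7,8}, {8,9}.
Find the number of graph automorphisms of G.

80

G has two connected components, {1, 2, 3, 4, 6} and {5, 7, 8, 9}; each is 2-regular, so G = C_5 ⊔ C_4. The components are non-isomorphic (different sizes), so Aut(G) = Aut(C_4) × Aut(C_5) = D_4 × D_5 of order 8·10 = 80.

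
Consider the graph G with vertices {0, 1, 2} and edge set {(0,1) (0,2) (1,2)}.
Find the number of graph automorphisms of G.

6

Every vertex has degree 2, so G is the complete graph K_3. Every bijection on the vertex set is an automorphism of K_3; hence Aut(K_3) ≅ S_3, order 6.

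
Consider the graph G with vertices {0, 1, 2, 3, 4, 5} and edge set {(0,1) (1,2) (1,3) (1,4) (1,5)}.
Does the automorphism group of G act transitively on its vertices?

No

Vertex 1 is the only vertex of degree 5, so every automorphism fixes it; G is not vertex-transitive.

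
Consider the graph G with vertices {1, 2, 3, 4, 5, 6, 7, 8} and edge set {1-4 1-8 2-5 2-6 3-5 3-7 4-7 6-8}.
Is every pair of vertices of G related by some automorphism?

G is 2-regular and connected on 8 vertices, i.e. the cycle C_8. The automorphisms of the 8-cycle are exactly the symmetries of a regular 8-gon: the dihedral group D_8, |D_8| = 16. Under this action every vertex can be carried to every other, so G is vertex-transitive.

Yes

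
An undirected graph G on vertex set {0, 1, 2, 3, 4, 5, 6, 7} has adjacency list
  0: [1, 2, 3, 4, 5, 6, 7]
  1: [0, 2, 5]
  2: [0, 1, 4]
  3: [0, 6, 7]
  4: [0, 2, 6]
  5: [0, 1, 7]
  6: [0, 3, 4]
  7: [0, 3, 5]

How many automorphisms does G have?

14

Vertex 0 is the unique vertex of degree 7; the remaining 7 vertices each have degree 3 and induce a cycle, so G is the wheel on 8 vertices with hub 0. Every automorphism fixes the hub and acts on the rim 7-cycle, so Aut(G) ≅ Aut(C_7) = D_7 of order 14.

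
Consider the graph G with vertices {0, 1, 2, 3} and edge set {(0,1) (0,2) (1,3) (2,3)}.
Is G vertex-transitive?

G is 2-regular and connected on 4 vertices, i.e. the cycle C_4. C_4 has 4 rotations and 4 reflections, so Aut(C_4) ≅ D_4 of order 8. This group acts transitively on the 4 vertices.

Yes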